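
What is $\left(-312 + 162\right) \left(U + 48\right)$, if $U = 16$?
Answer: $-9600$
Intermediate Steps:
$\left(-312 + 162\right) \left(U + 48\right) = \left(-312 + 162\right) \left(16 + 48\right) = \left(-150\right) 64 = -9600$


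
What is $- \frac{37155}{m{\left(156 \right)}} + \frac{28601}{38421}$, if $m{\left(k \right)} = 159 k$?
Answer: $- \frac{79790339}{105888276} \approx -0.75353$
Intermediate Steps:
$- \frac{37155}{m{\left(156 \right)}} + \frac{28601}{38421} = - \frac{37155}{159 \cdot 156} + \frac{28601}{38421} = - \frac{37155}{24804} + 28601 \cdot \frac{1}{38421} = \left(-37155\right) \frac{1}{24804} + \frac{28601}{38421} = - \frac{12385}{8268} + \frac{28601}{38421} = - \frac{79790339}{105888276}$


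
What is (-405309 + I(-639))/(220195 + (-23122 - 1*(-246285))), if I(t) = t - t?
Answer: -135103/147786 ≈ -0.91418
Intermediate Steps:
I(t) = 0
(-405309 + I(-639))/(220195 + (-23122 - 1*(-246285))) = (-405309 + 0)/(220195 + (-23122 - 1*(-246285))) = -405309/(220195 + (-23122 + 246285)) = -405309/(220195 + 223163) = -405309/443358 = -405309*1/443358 = -135103/147786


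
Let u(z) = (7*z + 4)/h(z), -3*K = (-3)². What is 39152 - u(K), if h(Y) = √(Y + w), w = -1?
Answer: 39152 - 17*I/2 ≈ 39152.0 - 8.5*I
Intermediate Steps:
K = -3 (K = -⅓*(-3)² = -⅓*9 = -3)
h(Y) = √(-1 + Y) (h(Y) = √(Y - 1) = √(-1 + Y))
u(z) = (4 + 7*z)/√(-1 + z) (u(z) = (7*z + 4)/(√(-1 + z)) = (4 + 7*z)/√(-1 + z))
39152 - u(K) = 39152 - (4 + 7*(-3))/√(-1 - 3) = 39152 - (4 - 21)/√(-4) = 39152 - (-I/2)*(-17) = 39152 - 17*I/2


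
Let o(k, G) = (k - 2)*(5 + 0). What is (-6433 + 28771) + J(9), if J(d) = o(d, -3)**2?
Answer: 23563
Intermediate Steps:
o(k, G) = -10 + 5*k (o(k, G) = (-2 + k)*5 = -10 + 5*k)
J(d) = (-10 + 5*d)**2
(-6433 + 28771) + J(9) = (-6433 + 28771) + 25*(-2 + 9)**2 = 22338 + 25*7**2 = 22338 + 25*49 = 22338 + 1225 = 23563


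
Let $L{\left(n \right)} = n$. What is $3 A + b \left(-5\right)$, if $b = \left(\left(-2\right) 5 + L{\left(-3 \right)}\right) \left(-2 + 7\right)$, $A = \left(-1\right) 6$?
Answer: $307$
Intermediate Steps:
$A = -6$
$b = -65$ ($b = \left(\left(-2\right) 5 - 3\right) \left(-2 + 7\right) = \left(-10 - 3\right) 5 = \left(-13\right) 5 = -65$)
$3 A + b \left(-5\right) = 3 \left(-6\right) - -325 = -18 + 325 = 307$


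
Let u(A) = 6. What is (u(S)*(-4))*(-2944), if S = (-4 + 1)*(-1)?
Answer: 70656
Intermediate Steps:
S = 3 (S = -3*(-1) = 3)
(u(S)*(-4))*(-2944) = (6*(-4))*(-2944) = -24*(-2944) = 70656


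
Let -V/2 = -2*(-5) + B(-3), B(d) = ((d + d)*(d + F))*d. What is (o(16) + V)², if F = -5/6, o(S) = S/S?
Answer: 14161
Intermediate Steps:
o(S) = 1
F = -⅚ (F = -5*⅙ = -⅚ ≈ -0.83333)
B(d) = 2*d²*(-⅚ + d) (B(d) = ((d + d)*(d - ⅚))*d = ((2*d)*(-⅚ + d))*d = (2*d*(-⅚ + d))*d = 2*d²*(-⅚ + d))
V = 118 (V = -2*(-2*(-5) + (⅓)*(-3)²*(-5 + 6*(-3))) = -2*(10 + (⅓)*9*(-5 - 18)) = -2*(10 + (⅓)*9*(-23)) = -2*(10 - 69) = -2*(-59) = 118)
(o(16) + V)² = (1 + 118)² = 119² = 14161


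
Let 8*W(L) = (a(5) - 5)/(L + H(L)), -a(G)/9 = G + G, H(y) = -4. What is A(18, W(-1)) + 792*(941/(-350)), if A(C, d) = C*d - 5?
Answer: -1464119/700 ≈ -2091.6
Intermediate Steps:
a(G) = -18*G (a(G) = -9*(G + G) = -18*G)
W(L) = -95/(8*(-4 + L)) (W(L) = ((-18*5 - 5)/(L - 4))/8 = ((-90 - 5)/(-4 + L))/8 = (-95/(-4 + L))/8 = -95/(8*(-4 + L)))
A(C, d) = -5 + C*d
A(18, W(-1)) + 792*(941/(-350)) = (-5 + 18*(-95/(-32 + 8*(-1)))) + 792*(941/(-350)) = (-5 + 18*(-95/(-32 - 8))) + 792*(941*(-1/350)) = (-5 + 18*(-95/(-40))) + 792*(-941/350) = (-5 + 18*(-95*(-1/40))) - 372636/175 = (-5 + 18*(19/8)) - 372636/175 = (-5 + 171/4) - 372636/175 = 151/4 - 372636/175 = -1464119/700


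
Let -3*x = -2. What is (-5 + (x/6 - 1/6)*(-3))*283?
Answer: -8207/6 ≈ -1367.8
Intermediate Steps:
x = ⅔ (x = -⅓*(-2) = ⅔ ≈ 0.66667)
(-5 + (x/6 - 1/6)*(-3))*283 = (-5 + ((⅔)/6 - 1/6)*(-3))*283 = (-5 + ((⅔)*(⅙) - 1*⅙)*(-3))*283 = (-5 + (⅑ - ⅙)*(-3))*283 = (-5 - 1/18*(-3))*283 = (-5 + ⅙)*283 = -29/6*283 = -8207/6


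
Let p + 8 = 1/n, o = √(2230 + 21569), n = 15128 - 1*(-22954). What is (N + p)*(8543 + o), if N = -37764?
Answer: -12288535707529/38082 - 1438433303*√23799/38082 ≈ -3.2851e+8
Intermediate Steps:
n = 38082 (n = 15128 + 22954 = 38082)
o = √23799 ≈ 154.27
p = -304655/38082 (p = -8 + 1/38082 = -304655/38082 ≈ -8.0000)
(N + p)*(8543 + o) = (-37764 - 304655/38082)*(8543 + √23799) = -1438433303*(8543 + √23799)/38082 = -12288535707529/38082 - 1438433303*√23799/38082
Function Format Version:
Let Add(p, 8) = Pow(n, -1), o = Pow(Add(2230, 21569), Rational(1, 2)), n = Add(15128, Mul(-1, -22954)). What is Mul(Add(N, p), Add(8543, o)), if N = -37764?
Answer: Add(Rational(-12288535707529, 38082), Mul(Rational(-1438433303, 38082), Pow(23799, Rational(1, 2)))) ≈ -3.2851e+8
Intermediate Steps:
n = 38082 (n = Add(15128, 22954) = 38082)
o = Pow(23799, Rational(1, 2)) ≈ 154.27
p = Rational(-304655, 38082) (p = Add(-8, Pow(38082, -1)) = Add(-8, Rational(1, 38082)) = Rational(-304655, 38082) ≈ -8.0000)
Mul(Add(N, p), Add(8543, o)) = Mul(Add(-37764, Rational(-304655, 38082)), Add(8543, Pow(23799, Rational(1, 2)))) = Mul(Rational(-1438433303, 38082), Add(8543, Pow(23799, Rational(1, 2)))) = Add(Rational(-12288535707529, 38082), Mul(Rational(-1438433303, 38082), Pow(23799, Rational(1, 2))))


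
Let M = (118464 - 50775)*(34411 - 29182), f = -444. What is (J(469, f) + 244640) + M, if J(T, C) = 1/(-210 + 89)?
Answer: 42857040940/121 ≈ 3.5419e+8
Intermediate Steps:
J(T, C) = -1/121 (J(T, C) = 1/(-121) = -1/121)
M = 353945781 (M = 67689*5229 = 353945781)
(J(469, f) + 244640) + M = (-1/121 + 244640) + 353945781 = 29601439/121 + 353945781 = 42857040940/121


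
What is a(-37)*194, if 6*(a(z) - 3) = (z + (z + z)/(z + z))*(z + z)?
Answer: 86718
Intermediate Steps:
a(z) = 3 + z*(1 + z)/3 (a(z) = 3 + ((z + (z + z)/(z + z))*(z + z))/6 = 3 + ((z + (2*z)/((2*z)))*(2*z))/6 = 3 + ((z + (2*z)*(1/(2*z)))*(2*z))/6 = 3 + ((z + 1)*(2*z))/6 = 3 + ((1 + z)*(2*z))/6 = 3 + (2*z*(1 + z))/6 = 3 + z*(1 + z)/3)
a(-37)*194 = (3 + (⅓)*(-37) + (⅓)*(-37)²)*194 = (3 - 37/3 + (⅓)*1369)*194 = (3 - 37/3 + 1369/3)*194 = 447*194 = 86718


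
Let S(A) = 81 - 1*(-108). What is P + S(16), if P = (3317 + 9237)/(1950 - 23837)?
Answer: 4124089/21887 ≈ 188.43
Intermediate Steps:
S(A) = 189 (S(A) = 81 + 108 = 189)
P = -12554/21887 (P = 12554/(-21887) = 12554*(-1/21887) = -12554/21887 ≈ -0.57358)
P + S(16) = -12554/21887 + 189 = 4124089/21887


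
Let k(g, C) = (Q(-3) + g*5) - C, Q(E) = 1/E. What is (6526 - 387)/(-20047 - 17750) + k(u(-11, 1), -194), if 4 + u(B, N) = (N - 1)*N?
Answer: 2185980/12599 ≈ 173.50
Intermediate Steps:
Q(E) = 1/E
u(B, N) = -4 + N*(-1 + N) (u(B, N) = -4 + (N - 1)*N = -4 + (-1 + N)*N = -4 + N*(-1 + N))
k(g, C) = -⅓ - C + 5*g (k(g, C) = (1/(-3) + g*5) - C = (-⅓ + 5*g) - C = -⅓ - C + 5*g)
(6526 - 387)/(-20047 - 17750) + k(u(-11, 1), -194) = (6526 - 387)/(-20047 - 17750) + (-⅓ - 1*(-194) + 5*(-4 + 1² - 1*1)) = 6139/(-37797) + (-⅓ + 194 + 5*(-4 + 1 - 1)) = 6139*(-1/37797) + (-⅓ + 194 + 5*(-4)) = -6139/37797 + (-⅓ + 194 - 20) = -6139/37797 + 521/3 = 2185980/12599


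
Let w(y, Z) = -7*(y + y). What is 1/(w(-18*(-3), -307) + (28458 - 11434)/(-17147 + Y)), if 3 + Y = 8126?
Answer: -141/106862 ≈ -0.0013195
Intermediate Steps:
Y = 8123 (Y = -3 + 8126 = 8123)
w(y, Z) = -14*y
1/(w(-18*(-3), -307) + (28458 - 11434)/(-17147 + Y)) = 1/(-(-252)*(-3) + (28458 - 11434)/(-17147 + 8123)) = 1/(-14*54 + 17024/(-9024)) = 1/(-756 + 17024*(-1/9024)) = 1/(-756 - 266/141) = 1/(-106862/141) = -141/106862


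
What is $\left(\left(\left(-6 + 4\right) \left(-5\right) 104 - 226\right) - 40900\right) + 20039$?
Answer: $-20047$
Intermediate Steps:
$\left(\left(\left(-6 + 4\right) \left(-5\right) 104 - 226\right) - 40900\right) + 20039 = \left(\left(\left(-2\right) \left(-5\right) 104 - 226\right) - 40900\right) + 20039 = \left(\left(10 \cdot 104 - 226\right) - 40900\right) + 20039 = \left(\left(1040 - 226\right) - 40900\right) + 20039 = \left(814 - 40900\right) + 20039 = -40086 + 20039 = -20047$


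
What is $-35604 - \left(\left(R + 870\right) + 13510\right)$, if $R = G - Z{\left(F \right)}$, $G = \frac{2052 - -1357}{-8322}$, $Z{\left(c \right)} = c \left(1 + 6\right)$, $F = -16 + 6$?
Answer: $- \frac{416545979}{8322} \approx -50054.0$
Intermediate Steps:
$F = -10$
$Z{\left(c \right)} = 7 c$ ($Z{\left(c \right)} = c 7 = 7 c$)
$G = - \frac{3409}{8322}$ ($G = \left(2052 + 1357\right) \left(- \frac{1}{8322}\right) = 3409 \left(- \frac{1}{8322}\right) = - \frac{3409}{8322} \approx -0.40964$)
$R = \frac{579131}{8322}$ ($R = - \frac{3409}{8322} - 7 \left(-10\right) = - \frac{3409}{8322} - -70 = - \frac{3409}{8322} + 70 = \frac{579131}{8322} \approx 69.59$)
$-35604 - \left(\left(R + 870\right) + 13510\right) = -35604 - \left(\left(\frac{579131}{8322} + 870\right) + 13510\right) = -35604 - \left(\frac{7819271}{8322} + 13510\right) = -35604 - \frac{120249491}{8322} = - \frac{416545979}{8322}$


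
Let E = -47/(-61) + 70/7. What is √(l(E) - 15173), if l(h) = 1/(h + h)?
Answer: I*√2910840106/438 ≈ 123.18*I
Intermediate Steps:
E = 657/61 (E = -47*(-1/61) + 70*(⅐) = 47/61 + 10 = 657/61 ≈ 10.770)
l(h) = 1/(2*h)
√(l(E) - 15173) = √(1/(2*(657/61)) - 15173) = √((½)*(61/657) - 15173) = √(61/1314 - 15173) = √(-19937261/1314) = I*√2910840106/438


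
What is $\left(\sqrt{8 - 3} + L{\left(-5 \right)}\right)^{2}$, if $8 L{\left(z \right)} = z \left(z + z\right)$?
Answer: $\frac{705}{16} + \frac{25 \sqrt{5}}{2} \approx 72.013$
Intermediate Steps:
$L{\left(z \right)} = \frac{z^{2}}{4}$ ($L{\left(z \right)} = \frac{z \left(z + z\right)}{8} = \frac{z 2 z}{8} = \frac{2 z^{2}}{8} = \frac{z^{2}}{4}$)
$\left(\sqrt{8 - 3} + L{\left(-5 \right)}\right)^{2} = \left(\sqrt{8 - 3} + \frac{\left(-5\right)^{2}}{4}\right)^{2} = \left(\sqrt{5} + \frac{1}{4} \cdot 25\right)^{2} = \left(\sqrt{5} + \frac{25}{4}\right)^{2} = \left(\frac{25}{4} + \sqrt{5}\right)^{2}$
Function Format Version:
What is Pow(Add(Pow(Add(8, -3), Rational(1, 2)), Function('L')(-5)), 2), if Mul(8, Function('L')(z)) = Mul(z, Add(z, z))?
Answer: Add(Rational(705, 16), Mul(Rational(25, 2), Pow(5, Rational(1, 2)))) ≈ 72.013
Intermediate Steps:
Function('L')(z) = Mul(Rational(1, 4), Pow(z, 2)) (Function('L')(z) = Mul(Rational(1, 8), Mul(z, Add(z, z))) = Mul(Rational(1, 8), Mul(z, Mul(2, z))) = Mul(Rational(1, 8), Mul(2, Pow(z, 2))) = Mul(Rational(1, 4), Pow(z, 2)))
Pow(Add(Pow(Add(8, -3), Rational(1, 2)), Function('L')(-5)), 2) = Pow(Add(Pow(Add(8, -3), Rational(1, 2)), Mul(Rational(1, 4), Pow(-5, 2))), 2) = Pow(Add(Pow(5, Rational(1, 2)), Mul(Rational(1, 4), 25)), 2) = Pow(Add(Pow(5, Rational(1, 2)), Rational(25, 4)), 2) = Pow(Add(Rational(25, 4), Pow(5, Rational(1, 2))), 2)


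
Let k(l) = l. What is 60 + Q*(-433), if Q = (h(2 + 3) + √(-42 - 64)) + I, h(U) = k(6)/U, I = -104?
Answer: 222862/5 - 433*I*√106 ≈ 44572.0 - 4458.0*I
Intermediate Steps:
h(U) = 6/U
Q = -514/5 + I*√106 (Q = (6/(2 + 3) + √(-42 - 64)) - 104 = (6/5 + √(-106)) - 104 = (6*(⅕) + I*√106) - 104 = (6/5 + I*√106) - 104 = -514/5 + I*√106 ≈ -102.8 + 10.296*I)
60 + Q*(-433) = 60 + (-514/5 + I*√106)*(-433) = 60 + (222562/5 - 433*I*√106) = 222862/5 - 433*I*√106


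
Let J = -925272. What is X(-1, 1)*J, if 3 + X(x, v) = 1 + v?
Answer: 925272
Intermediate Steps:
X(x, v) = -2 + v (X(x, v) = -3 + (1 + v) = -2 + v)
X(-1, 1)*J = (-2 + 1)*(-925272) = -1*(-925272) = 925272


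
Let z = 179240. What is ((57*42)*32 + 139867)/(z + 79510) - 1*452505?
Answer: -4683418091/10350 ≈ -4.5250e+5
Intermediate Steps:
((57*42)*32 + 139867)/(z + 79510) - 1*452505 = ((57*42)*32 + 139867)/(179240 + 79510) - 1*452505 = (2394*32 + 139867)/258750 - 452505 = (76608 + 139867)*(1/258750) - 452505 = 216475*(1/258750) - 452505 = 8659/10350 - 452505 = -4683418091/10350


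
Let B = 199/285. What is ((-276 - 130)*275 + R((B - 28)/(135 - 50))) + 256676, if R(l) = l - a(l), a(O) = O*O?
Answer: 85108349702564/586850625 ≈ 1.4503e+5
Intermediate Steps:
a(O) = O²
B = 199/285 (B = 199*(1/285) = 199/285 ≈ 0.69825)
R(l) = l - l²
((-276 - 130)*275 + R((B - 28)/(135 - 50))) + 256676 = ((-276 - 130)*275 + ((199/285 - 28)/(135 - 50))*(1 - (199/285 - 28)/(135 - 50))) + 256676 = (-406*275 + (-7781/285/85)*(1 - (-7781)/(285*85))) + 256676 = (-111650 + (-7781/285*1/85)*(1 - (-7781)/(285*85))) + 256676 = (-111650 - 7781*(1 - 1*(-7781/24225))/24225) + 256676 = (-111650 - 7781*(1 + 7781/24225)/24225) + 256676 = (-111650 - 7781/24225*32006/24225) + 256676 = (-111650 - 249038686/586850625) + 256676 = -65522121319936/586850625 + 256676 = 85108349702564/586850625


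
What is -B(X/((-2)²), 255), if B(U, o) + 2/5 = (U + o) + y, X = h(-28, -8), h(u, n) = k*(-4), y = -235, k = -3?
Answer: -113/5 ≈ -22.600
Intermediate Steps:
h(u, n) = 12 (h(u, n) = -3*(-4) = 12)
X = 12
B(U, o) = -1177/5 + U + o (B(U, o) = -⅖ + ((U + o) - 235) = -⅖ + (-235 + U + o) = -1177/5 + U + o)
-B(X/((-2)²), 255) = -(-1177/5 + 12/((-2)²) + 255) = -(-1177/5 + 12/4 + 255) = -(-1177/5 + 12*(¼) + 255) = -(-1177/5 + 3 + 255) = -1*113/5 = -113/5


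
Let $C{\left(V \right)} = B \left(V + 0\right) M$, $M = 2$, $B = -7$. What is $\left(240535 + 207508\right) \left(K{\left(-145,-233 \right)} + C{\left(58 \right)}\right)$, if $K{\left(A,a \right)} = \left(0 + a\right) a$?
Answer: $23959995511$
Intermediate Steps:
$K{\left(A,a \right)} = a^{2}$ ($K{\left(A,a \right)} = a a = a^{2}$)
$C{\left(V \right)} = - 14 V$ ($C{\left(V \right)} = - 7 \left(V + 0\right) 2 = - 7 V 2 = - 14 V$)
$\left(240535 + 207508\right) \left(K{\left(-145,-233 \right)} + C{\left(58 \right)}\right) = \left(240535 + 207508\right) \left(\left(-233\right)^{2} - 812\right) = 448043 \left(54289 - 812\right) = 448043 \cdot 53477 = 23959995511$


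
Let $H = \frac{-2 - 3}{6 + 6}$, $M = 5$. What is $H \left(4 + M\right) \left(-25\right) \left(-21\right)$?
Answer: $- \frac{7875}{4} \approx -1968.8$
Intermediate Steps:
$H = - \frac{5}{12} \approx -0.41667$
$H \left(4 + M\right) \left(-25\right) \left(-21\right) = - \frac{5 \left(4 + 5\right)}{12} \left(-25\right) \left(-21\right) = \left(- \frac{5}{12}\right) 9 \left(-25\right) \left(-21\right) = \left(- \frac{15}{4}\right) \left(-25\right) \left(-21\right) = \frac{375}{4} \left(-21\right) = - \frac{7875}{4}$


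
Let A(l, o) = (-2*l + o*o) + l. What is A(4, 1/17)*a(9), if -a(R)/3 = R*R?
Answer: 280665/289 ≈ 971.16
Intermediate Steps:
A(l, o) = o² - l (A(l, o) = (-2*l + o²) + l = (o² - 2*l) + l = o² - l)
a(R) = -3*R² (a(R) = -3*R*R = -3*R²)
A(4, 1/17)*a(9) = ((1/17)² - 1*4)*(-3*9²) = ((1/17)² - 4)*(-3*81) = (1/289 - 4)*(-243) = -1155/289*(-243) = 280665/289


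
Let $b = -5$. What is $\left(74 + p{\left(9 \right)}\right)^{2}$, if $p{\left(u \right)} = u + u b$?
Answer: $1444$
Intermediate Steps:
$p{\left(u \right)} = - 4 u$ ($p{\left(u \right)} = u + u \left(-5\right) = u - 5 u = - 4 u$)
$\left(74 + p{\left(9 \right)}\right)^{2} = \left(74 - 36\right)^{2} = 38^{2} = 1444$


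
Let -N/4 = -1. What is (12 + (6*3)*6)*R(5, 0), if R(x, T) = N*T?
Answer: 0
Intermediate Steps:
N = 4 (N = -4*(-1) = 4)
R(x, T) = 4*T
(12 + (6*3)*6)*R(5, 0) = (12 + (6*3)*6)*(4*0) = (12 + 18*6)*0 = (12 + 108)*0 = 120*0 = 0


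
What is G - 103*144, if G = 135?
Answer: -14697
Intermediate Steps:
G - 103*144 = 135 - 103*144 = 135 - 14832 = -14697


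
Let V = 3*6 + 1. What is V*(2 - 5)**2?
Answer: 171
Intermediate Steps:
V = 19 (V = 18 + 1 = 19)
V*(2 - 5)**2 = 19*(2 - 5)**2 = 19*(-3)**2 = 19*9 = 171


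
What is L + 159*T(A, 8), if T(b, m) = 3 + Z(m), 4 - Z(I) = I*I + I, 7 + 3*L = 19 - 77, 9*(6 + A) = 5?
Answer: -31070/3 ≈ -10357.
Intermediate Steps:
A = -49/9 (A = -6 + (1/9)*5 = -6 + 5/9 = -49/9 ≈ -5.4444)
L = -65/3 (L = -7/3 + (19 - 77)/3 = -7/3 + (1/3)*(-58) = -7/3 - 58/3 = -65/3 ≈ -21.667)
Z(I) = 4 - I - I**2 (Z(I) = 4 - (I*I + I) = 4 - (I**2 + I) = 4 - (I + I**2) = 4 + (-I - I**2) = 4 - I - I**2)
T(b, m) = 7 - m - m**2 (T(b, m) = 3 + (4 - m - m**2) = 7 - m - m**2)
L + 159*T(A, 8) = -65/3 + 159*(7 - 1*8 - 1*8**2) = -65/3 + 159*(7 - 8 - 1*64) = -65/3 + 159*(7 - 8 - 64) = -65/3 + 159*(-65) = -65/3 - 10335 = -31070/3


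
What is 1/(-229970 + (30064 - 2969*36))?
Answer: -1/306790 ≈ -3.2596e-6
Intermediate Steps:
1/(-229970 + (30064 - 2969*36)) = 1/(-229970 + (30064 - 1*106884)) = 1/(-229970 + (30064 - 106884)) = 1/(-229970 - 76820) = 1/(-306790) = -1/306790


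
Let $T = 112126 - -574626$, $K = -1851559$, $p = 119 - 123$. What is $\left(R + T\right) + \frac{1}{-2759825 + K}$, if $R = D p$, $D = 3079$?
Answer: $\frac{3110083379423}{4611384} \approx 6.7444 \cdot 10^{5}$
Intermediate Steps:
$p = -4$
$R = -12316$ ($R = 3079 \left(-4\right) = -12316$)
$T = 686752$ ($T = 112126 + 574626 = 686752$)
$\left(R + T\right) + \frac{1}{-2759825 + K} = \left(-12316 + 686752\right) + \frac{1}{-2759825 - 1851559} = 674436 + \frac{1}{-4611384} = 674436 - \frac{1}{4611384} = \frac{3110083379423}{4611384}$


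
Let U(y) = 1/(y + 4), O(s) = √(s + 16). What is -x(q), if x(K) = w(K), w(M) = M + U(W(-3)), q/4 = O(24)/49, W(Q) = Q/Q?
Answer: -⅕ - 8*√10/49 ≈ -0.71629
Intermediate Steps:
O(s) = √(16 + s)
W(Q) = 1
U(y) = 1/(4 + y)
q = 8*√10/49 (q = 4*(√(16 + 24)/49) = 4*(√40*(1/49)) = 4*((2*√10)*(1/49)) = 4*(2*√10/49) = 8*√10/49 ≈ 0.51629)
w(M) = ⅕ + M (w(M) = M + 1/(4 + 1) = M + 1/5 = M + ⅕ = ⅕ + M)
x(K) = ⅕ + K
-x(q) = -(⅕ + 8*√10/49) = -⅕ - 8*√10/49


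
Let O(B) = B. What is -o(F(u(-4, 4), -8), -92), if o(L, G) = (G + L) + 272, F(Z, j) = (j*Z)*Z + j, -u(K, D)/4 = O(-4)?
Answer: 1876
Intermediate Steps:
u(K, D) = 16 (u(K, D) = -4*(-4) = 16)
F(Z, j) = j + j*Z**2 (F(Z, j) = (Z*j)*Z + j = j*Z**2 + j = j + j*Z**2)
o(L, G) = 272 + G + L
-o(F(u(-4, 4), -8), -92) = -(272 - 92 - 8*(1 + 16**2)) = -(272 - 92 - 8*(1 + 256)) = -(272 - 92 - 8*257) = -(272 - 92 - 2056) = -1*(-1876) = 1876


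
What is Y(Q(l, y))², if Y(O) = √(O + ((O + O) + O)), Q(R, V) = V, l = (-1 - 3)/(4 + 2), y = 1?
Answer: 4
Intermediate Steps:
l = -⅔ (l = -4/6 = -4*⅙ = -⅔ ≈ -0.66667)
Y(O) = 2*√O (Y(O) = √(O + (2*O + O)) = √(O + 3*O) = √(4*O) = 2*√O)
Y(Q(l, y))² = (2*√1)² = (2*1)² = 2² = 4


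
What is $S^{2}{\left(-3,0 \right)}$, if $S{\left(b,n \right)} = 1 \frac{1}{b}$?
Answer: $\frac{1}{9} \approx 0.11111$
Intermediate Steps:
$S{\left(b,n \right)} = \frac{1}{b}$
$S^{2}{\left(-3,0 \right)} = \left(\frac{1}{-3}\right)^{2} = \left(- \frac{1}{3}\right)^{2} = \frac{1}{9}$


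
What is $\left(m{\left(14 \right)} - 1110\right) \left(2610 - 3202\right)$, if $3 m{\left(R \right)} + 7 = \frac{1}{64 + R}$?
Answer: $\frac{77044360}{117} \approx 6.585 \cdot 10^{5}$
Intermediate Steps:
$m{\left(R \right)} = - \frac{7}{3} + \frac{1}{3 \left(64 + R\right)}$
$\left(m{\left(14 \right)} - 1110\right) \left(2610 - 3202\right) = \left(\frac{-447 - 98}{3 \left(64 + 14\right)} - 1110\right) \left(2610 - 3202\right) = \left(\frac{-447 - 98}{3 \cdot 78} - 1110\right) \left(-592\right) = \left(\frac{1}{3} \cdot \frac{1}{78} \left(-545\right) - 1110\right) \left(-592\right) = \left(- \frac{545}{234} - 1110\right) \left(-592\right) = \left(- \frac{260285}{234}\right) \left(-592\right) = \frac{77044360}{117}$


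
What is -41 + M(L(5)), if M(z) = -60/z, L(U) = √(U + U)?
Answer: -41 - 6*√10 ≈ -59.974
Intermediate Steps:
L(U) = √2*√U (L(U) = √(2*U) = √2*√U)
-41 + M(L(5)) = -41 - 60*√10/10 = -41 - 6*√10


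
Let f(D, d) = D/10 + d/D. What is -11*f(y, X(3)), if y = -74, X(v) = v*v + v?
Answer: 15389/185 ≈ 83.184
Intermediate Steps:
X(v) = v + v**2 (X(v) = v**2 + v = v + v**2)
f(D, d) = D/10 + d/D (f(D, d) = D*(1/10) + d/D = D/10 + d/D)
-11*f(y, X(3)) = -11*((1/10)*(-74) + (3*(1 + 3))/(-74)) = -11*(-37/5 + (3*4)*(-1/74)) = -11*(-37/5 + 12*(-1/74)) = -11*(-37/5 - 6/37) = -11*(-1399/185) = 15389/185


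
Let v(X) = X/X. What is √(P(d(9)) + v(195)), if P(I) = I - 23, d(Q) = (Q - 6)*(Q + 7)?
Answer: √26 ≈ 5.0990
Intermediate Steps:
v(X) = 1
d(Q) = (-6 + Q)*(7 + Q)
P(I) = -23 + I
√(P(d(9)) + v(195)) = √((-23 + (-42 + 9 + 9²)) + 1) = √((-23 + (-42 + 9 + 81)) + 1) = √((-23 + 48) + 1) = √(25 + 1) = √26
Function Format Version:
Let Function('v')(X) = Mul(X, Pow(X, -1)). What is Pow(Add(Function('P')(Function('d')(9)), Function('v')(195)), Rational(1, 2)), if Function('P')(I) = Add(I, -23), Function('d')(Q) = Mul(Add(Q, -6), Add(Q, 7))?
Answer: Pow(26, Rational(1, 2)) ≈ 5.0990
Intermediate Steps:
Function('v')(X) = 1
Function('d')(Q) = Mul(Add(-6, Q), Add(7, Q))
Function('P')(I) = Add(-23, I)
Pow(Add(Function('P')(Function('d')(9)), Function('v')(195)), Rational(1, 2)) = Pow(Add(Add(-23, Add(-42, 9, Pow(9, 2))), 1), Rational(1, 2)) = Pow(Add(Add(-23, Add(-42, 9, 81)), 1), Rational(1, 2)) = Pow(Add(Add(-23, 48), 1), Rational(1, 2)) = Pow(Add(25, 1), Rational(1, 2)) = Pow(26, Rational(1, 2))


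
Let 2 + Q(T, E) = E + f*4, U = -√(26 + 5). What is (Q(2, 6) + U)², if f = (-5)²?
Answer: (104 - √31)² ≈ 9688.9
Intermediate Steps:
f = 25
U = -√31 ≈ -5.5678
Q(T, E) = 98 + E (Q(T, E) = -2 + (E + 25*4) = -2 + (E + 100) = -2 + (100 + E) = 98 + E)
(Q(2, 6) + U)² = ((98 + 6) - √31)² = (104 - √31)²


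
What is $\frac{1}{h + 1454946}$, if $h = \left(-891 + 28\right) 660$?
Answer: $\frac{1}{885366} \approx 1.1295 \cdot 10^{-6}$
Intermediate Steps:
$h = -569580$ ($h = \left(-863\right) 660 = -569580$)
$\frac{1}{h + 1454946} = \frac{1}{-569580 + 1454946} = \frac{1}{885366}$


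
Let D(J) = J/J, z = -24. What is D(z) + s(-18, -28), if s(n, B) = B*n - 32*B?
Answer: 1401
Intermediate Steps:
D(J) = 1
s(n, B) = -32*B + B*n
D(z) + s(-18, -28) = 1 - 28*(-32 - 18) = 1 - 28*(-50) = 1 + 1400 = 1401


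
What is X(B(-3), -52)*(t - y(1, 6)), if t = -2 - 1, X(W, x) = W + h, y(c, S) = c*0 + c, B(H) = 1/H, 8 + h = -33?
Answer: 496/3 ≈ 165.33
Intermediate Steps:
h = -41 (h = -8 - 33 = -41)
y(c, S) = c (y(c, S) = 0 + c = c)
X(W, x) = -41 + W (X(W, x) = W - 41 = -41 + W)
t = -3
X(B(-3), -52)*(t - y(1, 6)) = (-41 + 1/(-3))*(-3 - 1*1) = (-41 - 1/3)*(-3 - 1) = -124/3*(-4) = 496/3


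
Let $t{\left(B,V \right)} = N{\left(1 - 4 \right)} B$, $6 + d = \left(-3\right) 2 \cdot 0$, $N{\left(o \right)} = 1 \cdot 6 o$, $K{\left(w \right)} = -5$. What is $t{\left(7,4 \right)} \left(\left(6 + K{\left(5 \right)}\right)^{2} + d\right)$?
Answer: $630$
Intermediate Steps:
$N{\left(o \right)} = 6 o$
$d = -6$ ($d = -6 + \left(-3\right) 2 \cdot 0 = -6 - 0 = -6 + 0 = -6$)
$t{\left(B,V \right)} = - 18 B$ ($t{\left(B,V \right)} = 6 \left(1 - 4\right) B = 6 \left(-3\right) B = - 18 B$)
$t{\left(7,4 \right)} \left(\left(6 + K{\left(5 \right)}\right)^{2} + d\right) = \left(-18\right) 7 \left(\left(6 - 5\right)^{2} - 6\right) = - 126 \left(1^{2} - 6\right) = - 126 \left(1 - 6\right) = \left(-126\right) \left(-5\right) = 630$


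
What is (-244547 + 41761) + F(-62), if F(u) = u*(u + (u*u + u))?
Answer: -433426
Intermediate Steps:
F(u) = u*(u**2 + 2*u) (F(u) = u*(u + (u**2 + u)) = u*(u + (u + u**2)) = u*(u**2 + 2*u))
(-244547 + 41761) + F(-62) = (-244547 + 41761) + (-62)**2*(2 - 62) = -202786 + 3844*(-60) = -202786 - 230640 = -433426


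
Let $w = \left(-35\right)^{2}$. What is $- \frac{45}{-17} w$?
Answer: $\frac{55125}{17} \approx 3242.6$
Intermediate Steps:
$w = 1225$
$- \frac{45}{-17} w = - \frac{45}{-17} \cdot 1225 = \left(-45\right) \left(- \frac{1}{17}\right) 1225 = \frac{45}{17} \cdot 1225 = \frac{55125}{17}$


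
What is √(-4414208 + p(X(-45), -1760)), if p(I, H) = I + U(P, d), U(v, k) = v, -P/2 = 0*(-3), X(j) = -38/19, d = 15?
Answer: I*√4414210 ≈ 2101.0*I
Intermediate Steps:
X(j) = -2 (X(j) = -38*1/19 = -2)
P = 0 (P = -0*(-3) = -2*0 = 0)
p(I, H) = I (p(I, H) = I + 0 = I)
√(-4414208 + p(X(-45), -1760)) = √(-4414208 - 2) = √(-4414210) = I*√4414210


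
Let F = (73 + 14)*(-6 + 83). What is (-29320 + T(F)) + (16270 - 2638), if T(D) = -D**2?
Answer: -44892289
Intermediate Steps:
F = 6699 (F = 87*77 = 6699)
(-29320 + T(F)) + (16270 - 2638) = (-29320 - 1*6699**2) + (16270 - 2638) = (-29320 - 1*44876601) + 13632 = (-29320 - 44876601) + 13632 = -44905921 + 13632 = -44892289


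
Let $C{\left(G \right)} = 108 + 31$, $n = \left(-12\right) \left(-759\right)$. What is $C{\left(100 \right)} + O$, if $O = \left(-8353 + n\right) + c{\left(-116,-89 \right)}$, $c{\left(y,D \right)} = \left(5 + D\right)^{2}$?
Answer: $7950$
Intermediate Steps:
$n = 9108$
$C{\left(G \right)} = 139$
$O = 7811$ ($O = \left(-8353 + 9108\right) + \left(5 - 89\right)^{2} = 755 + \left(-84\right)^{2} = 755 + 7056 = 7811$)
$C{\left(100 \right)} + O = 139 + 7811 = 7950$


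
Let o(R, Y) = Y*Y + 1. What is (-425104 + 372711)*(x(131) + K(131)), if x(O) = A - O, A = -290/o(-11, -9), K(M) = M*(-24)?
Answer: 7042667060/41 ≈ 1.7177e+8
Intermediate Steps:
o(R, Y) = 1 + Y**2 (o(R, Y) = Y**2 + 1 = 1 + Y**2)
K(M) = -24*M
A = -145/41 (A = -290/(1 + (-9)**2) = -290/(1 + 81) = -290/82 = -290*1/82 = -145/41 ≈ -3.5366)
x(O) = -145/41 - O
(-425104 + 372711)*(x(131) + K(131)) = (-425104 + 372711)*((-145/41 - 1*131) - 24*131) = -52393*((-145/41 - 131) - 3144) = -52393*(-5516/41 - 3144) = -52393*(-134420/41) = 7042667060/41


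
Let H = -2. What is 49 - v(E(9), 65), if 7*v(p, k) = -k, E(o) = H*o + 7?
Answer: 408/7 ≈ 58.286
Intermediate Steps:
E(o) = 7 - 2*o (E(o) = -2*o + 7 = 7 - 2*o)
v(p, k) = -k/7 (v(p, k) = (-k)/7 = -k/7)
49 - v(E(9), 65) = 49 - (-1)*65/7 = 49 - 1*(-65/7) = 49 + 65/7 = 408/7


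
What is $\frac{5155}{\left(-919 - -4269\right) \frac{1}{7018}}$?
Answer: $\frac{3617779}{335} \approx 10799.0$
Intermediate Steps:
$\frac{5155}{\left(-919 - -4269\right) \frac{1}{7018}} = \frac{5155}{\left(-919 + 4269\right) \frac{1}{7018}} = \frac{5155}{3350 \cdot \frac{1}{7018}} = \frac{5155}{\frac{1675}{3509}} = 5155 \cdot \frac{3509}{1675} = \frac{3617779}{335}$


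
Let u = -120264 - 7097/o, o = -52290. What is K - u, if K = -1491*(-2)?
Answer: 6444526243/52290 ≈ 1.2325e+5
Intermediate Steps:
K = 2982 (K = -71*(-42) = 2982)
u = -6288597463/52290 (u = -120264 - 7097/(-52290) = -120264 - 7097*(-1)/52290 = -120264 - 1*(-7097/52290) = -120264 + 7097/52290 = -6288597463/52290 ≈ -1.2026e+5)
K - u = 2982 - 1*(-6288597463/52290) = 2982 + 6288597463/52290 = 6444526243/52290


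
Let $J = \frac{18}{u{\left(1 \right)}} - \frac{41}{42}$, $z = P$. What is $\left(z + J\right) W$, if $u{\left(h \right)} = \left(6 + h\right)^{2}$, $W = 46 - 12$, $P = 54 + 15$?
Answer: $\frac{341819}{147} \approx 2325.3$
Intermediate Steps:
$P = 69$
$W = 34$ ($W = 46 - 12 = 34$)
$z = 69$
$J = - \frac{179}{294}$ ($J = \frac{18}{\left(6 + 1\right)^{2}} - \frac{41}{42} = \frac{18}{7^{2}} - \frac{41}{42} = \frac{18}{49} - \frac{41}{42} = - \frac{179}{294} \approx -0.60884$)
$\left(z + J\right) W = \left(69 - \frac{179}{294}\right) 34 = \frac{20107}{294} \cdot 34 = \frac{341819}{147}$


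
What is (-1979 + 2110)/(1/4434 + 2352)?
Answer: 580854/10428769 ≈ 0.055697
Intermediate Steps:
(-1979 + 2110)/(1/4434 + 2352) = 131/(1/4434 + 2352) = 131/(10428769/4434) = 131*(4434/10428769) = 580854/10428769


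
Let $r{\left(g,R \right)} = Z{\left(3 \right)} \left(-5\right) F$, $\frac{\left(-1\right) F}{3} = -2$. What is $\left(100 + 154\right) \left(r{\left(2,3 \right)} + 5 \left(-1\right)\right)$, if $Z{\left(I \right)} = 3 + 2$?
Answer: $-39370$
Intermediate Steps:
$F = 6$ ($F = \left(-3\right) \left(-2\right) = 6$)
$Z{\left(I \right)} = 5$
$r{\left(g,R \right)} = -150$ ($r{\left(g,R \right)} = 5 \left(-5\right) 6 = \left(-25\right) 6 = -150$)
$\left(100 + 154\right) \left(r{\left(2,3 \right)} + 5 \left(-1\right)\right) = \left(100 + 154\right) \left(-150 + 5 \left(-1\right)\right) = 254 \left(-150 - 5\right) = 254 \left(-155\right) = -39370$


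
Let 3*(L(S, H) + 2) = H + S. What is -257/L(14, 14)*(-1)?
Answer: 771/22 ≈ 35.045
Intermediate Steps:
L(S, H) = -2 + H/3 + S/3 (L(S, H) = -2 + (H + S)/3 = -2 + (H/3 + S/3) = -2 + H/3 + S/3)
-257/L(14, 14)*(-1) = -257/(-2 + (⅓)*14 + (⅓)*14)*(-1) = -257/(-2 + 14/3 + 14/3)*(-1) = -257/22/3*(-1) = -257*3/22*(-1) = -771/22*(-1) = 771/22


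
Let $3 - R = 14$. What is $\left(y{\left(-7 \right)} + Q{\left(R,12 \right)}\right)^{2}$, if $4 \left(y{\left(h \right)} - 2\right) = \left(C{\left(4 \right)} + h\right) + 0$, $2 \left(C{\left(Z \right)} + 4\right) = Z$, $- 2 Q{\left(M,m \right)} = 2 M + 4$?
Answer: $\frac{1225}{16} \approx 76.563$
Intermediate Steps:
$R = -11$ ($R = 3 - 14 = -11$)
$Q{\left(M,m \right)} = -2 - M$ ($Q{\left(M,m \right)} = - \frac{2 M + 4}{2} = - \frac{4 + 2 M}{2} = -2 - M$)
$C{\left(Z \right)} = -4 + \frac{Z}{2}$
$y{\left(h \right)} = \frac{3}{2} + \frac{h}{4}$ ($y{\left(h \right)} = 2 + \frac{\left(\left(-4 + \frac{1}{2} \cdot 4\right) + h\right) + 0}{4} = 2 + \frac{\left(\left(-4 + 2\right) + h\right) + 0}{4} = 2 + \frac{\left(-2 + h\right) + 0}{4} = 2 + \frac{-2 + h}{4} = 2 + \left(- \frac{1}{2} + \frac{h}{4}\right) = \frac{3}{2} + \frac{h}{4}$)
$\left(y{\left(-7 \right)} + Q{\left(R,12 \right)}\right)^{2} = \left(\left(\frac{3}{2} + \frac{1}{4} \left(-7\right)\right) - -9\right)^{2} = \left(\left(\frac{3}{2} - \frac{7}{4}\right) + \left(-2 + 11\right)\right)^{2} = \left(- \frac{1}{4} + 9\right)^{2} = \left(\frac{35}{4}\right)^{2} = \frac{1225}{16}$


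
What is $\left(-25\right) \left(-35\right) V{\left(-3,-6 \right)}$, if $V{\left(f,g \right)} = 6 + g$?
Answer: $0$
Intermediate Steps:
$\left(-25\right) \left(-35\right) V{\left(-3,-6 \right)} = \left(-25\right) \left(-35\right) \left(6 - 6\right) = 875 \cdot 0 = 0$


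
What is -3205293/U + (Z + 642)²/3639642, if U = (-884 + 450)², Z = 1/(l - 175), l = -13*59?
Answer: -367257322927304015/21726106357369176 ≈ -16.904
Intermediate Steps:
l = -767
Z = -1/942 (Z = 1/(-767 - 175) = 1/(-942) = -1/942 ≈ -0.0010616)
U = 188356 (U = (-434)² = 188356)
-3205293/U + (Z + 642)²/3639642 = -3205293/188356 + (-1/942 + 642)²/3639642 = -3205293*1/188356 + (604763/942)²*(1/3639642) = -457899/26908 + (365738286169/887364)*(1/3639642) = -457899/26908 + 365738286169/3229687283688 = -367257322927304015/21726106357369176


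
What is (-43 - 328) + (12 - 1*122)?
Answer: -481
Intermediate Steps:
(-43 - 328) + (12 - 1*122) = -371 + (12 - 122) = -371 - 110 = -481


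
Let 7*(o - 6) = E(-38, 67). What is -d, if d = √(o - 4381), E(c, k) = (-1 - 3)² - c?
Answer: -I*√213997/7 ≈ -66.085*I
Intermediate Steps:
E(c, k) = 16 - c (E(c, k) = (-4)² - c = 16 - c)
o = 96/7 (o = 6 + (16 - 1*(-38))/7 = 6 + (16 + 38)/7 = 6 + (⅐)*54 = 6 + 54/7 = 96/7 ≈ 13.714)
d = I*√213997/7 (d = √(96/7 - 4381) = √(-30571/7) = I*√213997/7 ≈ 66.085*I)
-d = -I*√213997/7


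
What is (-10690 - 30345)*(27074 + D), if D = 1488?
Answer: -1172041670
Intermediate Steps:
(-10690 - 30345)*(27074 + D) = (-10690 - 30345)*(27074 + 1488) = -41035*28562 = -1172041670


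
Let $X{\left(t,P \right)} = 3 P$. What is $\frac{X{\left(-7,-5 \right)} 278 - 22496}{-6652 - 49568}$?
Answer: $\frac{13333}{28110} \approx 0.47432$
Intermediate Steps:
$\frac{X{\left(-7,-5 \right)} 278 - 22496}{-6652 - 49568} = \frac{3 \left(-5\right) 278 - 22496}{-6652 - 49568} = \frac{\left(-15\right) 278 - 22496}{-56220} = \left(-4170 - 22496\right) \left(- \frac{1}{56220}\right) = \left(-26666\right) \left(- \frac{1}{56220}\right) = \frac{13333}{28110}$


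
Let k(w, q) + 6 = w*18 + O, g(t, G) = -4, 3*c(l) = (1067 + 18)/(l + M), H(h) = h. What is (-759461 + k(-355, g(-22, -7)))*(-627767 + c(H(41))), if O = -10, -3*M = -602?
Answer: 69713808010266/145 ≈ 4.8078e+11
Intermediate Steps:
M = 602/3 (M = -⅓*(-602) = 602/3 ≈ 200.67)
c(l) = 1085/(3*(602/3 + l)) (c(l) = ((1067 + 18)/(l + 602/3))/3 = (1085/(602/3 + l))/3 = 1085/(3*(602/3 + l)))
k(w, q) = -16 + 18*w (k(w, q) = -6 + (w*18 - 10) = -6 + (18*w - 10) = -6 + (-10 + 18*w) = -16 + 18*w)
(-759461 + k(-355, g(-22, -7)))*(-627767 + c(H(41))) = (-759461 + (-16 + 18*(-355)))*(-627767 + 1085/(602 + 3*41)) = (-759461 + (-16 - 6390))*(-627767 + 1085/(602 + 123)) = (-759461 - 6406)*(-627767 + 1085/725) = -765867*(-627767 + 1085*(1/725)) = -765867*(-627767 + 217/145) = -765867*(-91025998/145) = 69713808010266/145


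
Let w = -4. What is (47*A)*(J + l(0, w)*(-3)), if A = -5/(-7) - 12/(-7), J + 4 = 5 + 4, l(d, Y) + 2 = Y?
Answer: 18377/7 ≈ 2625.3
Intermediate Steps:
l(d, Y) = -2 + Y
J = 5 (J = -4 + (5 + 4) = -4 + 9 = 5)
A = 17/7 (A = -5*(-⅐) - 12*(-⅐) = 5/7 + 12/7 = 17/7 ≈ 2.4286)
(47*A)*(J + l(0, w)*(-3)) = (47*(17/7))*(5 + (-2 - 4)*(-3)) = 799*(5 - 6*(-3))/7 = 799*(5 + 18)/7 = (799/7)*23 = 18377/7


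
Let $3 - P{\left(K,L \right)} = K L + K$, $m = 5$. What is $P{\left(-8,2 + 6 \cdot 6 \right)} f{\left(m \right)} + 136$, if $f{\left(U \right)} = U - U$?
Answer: $136$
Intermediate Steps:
$f{\left(U \right)} = 0$
$P{\left(K,L \right)} = 3 - K - K L$ ($P{\left(K,L \right)} = 3 - \left(K L + K\right) = 3 - \left(K + K L\right) = 3 - K - K L$)
$P{\left(-8,2 + 6 \cdot 6 \right)} f{\left(m \right)} + 136 = \left(3 - -8 - - 8 \left(2 + 6 \cdot 6\right)\right) 0 + 136 = \left(3 + 8 - - 8 \left(2 + 36\right)\right) 0 + 136 = \left(3 + 8 - \left(-8\right) 38\right) 0 + 136 = \left(3 + 8 + 304\right) 0 + 136 = 315 \cdot 0 + 136 = 0 + 136 = 136$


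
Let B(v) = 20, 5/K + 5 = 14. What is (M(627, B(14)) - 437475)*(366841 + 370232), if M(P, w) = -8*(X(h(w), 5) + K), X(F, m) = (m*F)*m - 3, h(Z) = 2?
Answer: -322731426003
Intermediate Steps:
X(F, m) = -3 + F*m² (X(F, m) = (F*m)*m - 3 = F*m² - 3 = -3 + F*m²)
K = 5/9 (K = 5/(-5 + 14) = 5/9 ≈ 0.55556)
M(P, w) = -3424/9 (M(P, w) = -8*((-3 + 2*5²) + 5/9) = -8*((-3 + 2*25) + 5/9) = -8*((-3 + 50) + 5/9) = -8*(47 + 5/9) = -8*428/9 = -3424/9)
(M(627, B(14)) - 437475)*(366841 + 370232) = (-3424/9 - 437475)*(366841 + 370232) = -3940699/9*737073 = -322731426003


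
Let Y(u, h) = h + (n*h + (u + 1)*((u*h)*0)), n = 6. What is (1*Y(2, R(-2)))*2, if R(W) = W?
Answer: -28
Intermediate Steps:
Y(u, h) = 7*h (Y(u, h) = h + (6*h + (u + 1)*((u*h)*0)) = h + (6*h + (1 + u)*((h*u)*0)) = h + (6*h + (1 + u)*0) = h + (6*h + 0) = h + 6*h = 7*h)
(1*Y(2, R(-2)))*2 = (1*(7*(-2)))*2 = (1*(-14))*2 = -14*2 = -28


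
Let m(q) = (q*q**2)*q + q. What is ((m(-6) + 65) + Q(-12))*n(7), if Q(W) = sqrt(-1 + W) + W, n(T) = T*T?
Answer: 65807 + 49*I*sqrt(13) ≈ 65807.0 + 176.67*I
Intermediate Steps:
n(T) = T**2
m(q) = q + q**4 (m(q) = q**3*q + q = q**4 + q = q + q**4)
Q(W) = W + sqrt(-1 + W)
((m(-6) + 65) + Q(-12))*n(7) = (((-6 + (-6)**4) + 65) + (-12 + sqrt(-1 - 12)))*7**2 = (((-6 + 1296) + 65) + (-12 + sqrt(-13)))*49 = ((1290 + 65) + (-12 + I*sqrt(13)))*49 = (1355 + (-12 + I*sqrt(13)))*49 = (1343 + I*sqrt(13))*49 = 65807 + 49*I*sqrt(13)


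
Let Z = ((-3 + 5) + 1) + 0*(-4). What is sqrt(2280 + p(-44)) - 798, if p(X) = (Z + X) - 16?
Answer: -798 + 3*sqrt(247) ≈ -750.85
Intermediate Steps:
Z = 3 (Z = (2 + 1) + 0 = 3 + 0 = 3)
p(X) = -13 + X (p(X) = (3 + X) - 16 = -13 + X)
sqrt(2280 + p(-44)) - 798 = sqrt(2280 + (-13 - 44)) - 798 = sqrt(2280 - 57) - 798 = sqrt(2223) - 798 = 3*sqrt(247) - 798 = -798 + 3*sqrt(247)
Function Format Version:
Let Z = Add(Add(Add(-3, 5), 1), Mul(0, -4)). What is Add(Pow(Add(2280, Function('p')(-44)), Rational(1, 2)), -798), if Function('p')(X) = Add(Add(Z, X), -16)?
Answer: Add(-798, Mul(3, Pow(247, Rational(1, 2)))) ≈ -750.85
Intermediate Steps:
Z = 3 (Z = Add(Add(2, 1), 0) = Add(3, 0) = 3)
Function('p')(X) = Add(-13, X) (Function('p')(X) = Add(Add(3, X), -16) = Add(-13, X))
Add(Pow(Add(2280, Function('p')(-44)), Rational(1, 2)), -798) = Add(Pow(Add(2280, Add(-13, -44)), Rational(1, 2)), -798) = Add(Pow(Add(2280, -57), Rational(1, 2)), -798) = Add(Pow(2223, Rational(1, 2)), -798) = Add(Mul(3, Pow(247, Rational(1, 2))), -798) = Add(-798, Mul(3, Pow(247, Rational(1, 2))))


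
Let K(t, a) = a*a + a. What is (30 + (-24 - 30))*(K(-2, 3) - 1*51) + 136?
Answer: 1072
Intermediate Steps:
K(t, a) = a + a² (K(t, a) = a² + a = a + a²)
(30 + (-24 - 30))*(K(-2, 3) - 1*51) + 136 = (30 + (-24 - 30))*(3*(1 + 3) - 1*51) + 136 = (30 - 54)*(3*4 - 51) + 136 = -24*(12 - 51) + 136 = -24*(-39) + 136 = 936 + 136 = 1072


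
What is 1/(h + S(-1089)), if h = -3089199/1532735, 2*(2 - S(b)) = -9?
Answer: 3065470/13747157 ≈ 0.22299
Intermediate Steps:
S(b) = 13/2 (S(b) = 2 - 1/2*(-9) = 2 + 9/2 = 13/2)
h = -3089199/1532735 (h = -3089199*1/1532735 = -3089199/1532735 ≈ -2.0155)
1/(h + S(-1089)) = 1/(-3089199/1532735 + 13/2) = 1/(13747157/3065470) = 3065470/13747157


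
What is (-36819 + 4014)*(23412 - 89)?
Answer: -765111015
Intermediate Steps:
(-36819 + 4014)*(23412 - 89) = -32805*23323 = -765111015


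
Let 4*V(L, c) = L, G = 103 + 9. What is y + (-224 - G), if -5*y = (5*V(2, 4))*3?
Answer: -675/2 ≈ -337.50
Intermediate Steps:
G = 112
V(L, c) = L/4
y = -3/2 (y = -5*((¼)*2)*3/5 = -5*(½)*3/5 = -3/2 ≈ -1.5000)
y + (-224 - G) = -3/2 + (-224 - 1*112) = -3/2 + (-224 - 112) = -3/2 - 336 = -675/2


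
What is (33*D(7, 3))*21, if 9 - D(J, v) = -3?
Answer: 8316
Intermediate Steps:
D(J, v) = 12 (D(J, v) = 9 - 1*(-3) = 9 + 3 = 12)
(33*D(7, 3))*21 = (33*12)*21 = 396*21 = 8316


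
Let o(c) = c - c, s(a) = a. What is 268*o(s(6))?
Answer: 0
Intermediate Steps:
o(c) = 0
268*o(s(6)) = 268*0 = 0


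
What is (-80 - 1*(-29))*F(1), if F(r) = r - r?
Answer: 0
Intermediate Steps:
F(r) = 0
(-80 - 1*(-29))*F(1) = (-80 - 1*(-29))*0 = (-80 + 29)*0 = -51*0 = 0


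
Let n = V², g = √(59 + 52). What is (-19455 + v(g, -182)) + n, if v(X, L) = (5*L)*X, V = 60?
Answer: -15855 - 910*√111 ≈ -25442.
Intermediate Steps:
g = √111 ≈ 10.536
n = 3600 (n = 60² = 3600)
v(X, L) = 5*L*X
(-19455 + v(g, -182)) + n = (-19455 + 5*(-182)*√111) + 3600 = (-19455 - 910*√111) + 3600 = -15855 - 910*√111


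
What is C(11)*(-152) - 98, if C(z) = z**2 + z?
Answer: -20162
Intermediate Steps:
C(z) = z + z**2
C(11)*(-152) - 98 = (11*(1 + 11))*(-152) - 98 = (11*12)*(-152) - 98 = 132*(-152) - 98 = -20064 - 98 = -20162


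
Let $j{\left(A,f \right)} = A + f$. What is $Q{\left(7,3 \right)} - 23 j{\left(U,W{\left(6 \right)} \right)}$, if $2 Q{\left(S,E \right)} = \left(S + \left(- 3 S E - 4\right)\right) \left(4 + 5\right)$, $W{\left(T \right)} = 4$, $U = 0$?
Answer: $-362$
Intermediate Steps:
$Q{\left(S,E \right)} = -18 + \frac{9 S}{2} - \frac{27 E S}{2}$ ($Q{\left(S,E \right)} = \frac{\left(S + \left(- 3 S E - 4\right)\right) \left(4 + 5\right)}{2} = \frac{\left(S - \left(4 + 3 E S\right)\right) 9}{2} = \frac{\left(-4 + S - 3 E S\right) 9}{2} = \frac{-36 + 9 S - 27 E S}{2} = -18 + \frac{9 S}{2} - \frac{27 E S}{2}$)
$Q{\left(7,3 \right)} - 23 j{\left(U,W{\left(6 \right)} \right)} = \left(-18 + \frac{9}{2} \cdot 7 - \frac{81}{2} \cdot 7\right) - 23 \left(0 + 4\right) = \left(-18 + \frac{63}{2} - \frac{567}{2}\right) - 92 = -270 - 92 = -362$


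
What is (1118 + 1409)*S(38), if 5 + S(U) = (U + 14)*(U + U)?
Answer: 9974069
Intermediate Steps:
S(U) = -5 + 2*U*(14 + U) (S(U) = -5 + (U + 14)*(U + U) = -5 + (14 + U)*(2*U) = -5 + 2*U*(14 + U))
(1118 + 1409)*S(38) = (1118 + 1409)*(-5 + 2*38² + 28*38) = 2527*(-5 + 2*1444 + 1064) = 2527*(-5 + 2888 + 1064) = 2527*3947 = 9974069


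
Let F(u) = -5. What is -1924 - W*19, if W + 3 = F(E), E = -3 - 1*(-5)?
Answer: -1772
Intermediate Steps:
E = 2 (E = -3 + 5 = 2)
W = -8 (W = -3 - 5 = -8)
-1924 - W*19 = -1924 - (-8)*19 = -1924 - 1*(-152) = -1924 + 152 = -1772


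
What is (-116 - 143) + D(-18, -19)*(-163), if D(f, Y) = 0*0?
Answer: -259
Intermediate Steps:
D(f, Y) = 0
(-116 - 143) + D(-18, -19)*(-163) = (-116 - 143) + 0*(-163) = -259 + 0 = -259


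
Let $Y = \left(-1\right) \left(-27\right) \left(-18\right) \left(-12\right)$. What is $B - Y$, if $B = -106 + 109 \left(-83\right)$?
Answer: $-14985$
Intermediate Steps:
$Y = 5832$ ($Y = 27 \left(-18\right) \left(-12\right) = \left(-486\right) \left(-12\right) = 5832$)
$B = -9153$ ($B = -106 - 9047 = -9153$)
$B - Y = -9153 - 5832 = -14985$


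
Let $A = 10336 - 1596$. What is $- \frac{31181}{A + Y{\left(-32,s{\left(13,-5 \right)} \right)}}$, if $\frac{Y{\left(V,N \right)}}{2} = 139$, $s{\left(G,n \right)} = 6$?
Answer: $- \frac{31181}{9018} \approx -3.4576$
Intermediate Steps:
$Y{\left(V,N \right)} = 278$ ($Y{\left(V,N \right)} = 2 \cdot 139 = 278$)
$A = 8740$
$- \frac{31181}{A + Y{\left(-32,s{\left(13,-5 \right)} \right)}} = - \frac{31181}{8740 + 278} = - \frac{31181}{9018}$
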